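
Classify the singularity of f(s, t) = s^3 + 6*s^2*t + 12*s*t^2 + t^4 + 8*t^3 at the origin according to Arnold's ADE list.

The Hessian of f at 0 has rank 0. Corank 2; j^3 = (s + 2*t)^3 is a perfect cube, so E-series; the 4-jet and mu = 6 give E_6.

E_{6}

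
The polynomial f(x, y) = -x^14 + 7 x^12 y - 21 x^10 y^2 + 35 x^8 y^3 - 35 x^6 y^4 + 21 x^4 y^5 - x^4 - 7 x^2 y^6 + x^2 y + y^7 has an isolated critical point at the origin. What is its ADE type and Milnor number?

Type D8, Milnor number mu = 8.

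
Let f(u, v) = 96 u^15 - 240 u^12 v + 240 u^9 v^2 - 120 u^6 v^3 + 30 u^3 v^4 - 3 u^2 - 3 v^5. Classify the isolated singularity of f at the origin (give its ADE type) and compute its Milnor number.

Type A_{4}, Milnor number mu = 4.

The Hessian of f at 0 is [[-6, 0], [0, 0]] with rank 1, so corank 1. A Groebner basis of the Jacobian ideal J(f) in C{u,v} is {v^4, u}; counting standard monomials gives mu = 4. Corank 1: A-series; mu = 4 gives A_4.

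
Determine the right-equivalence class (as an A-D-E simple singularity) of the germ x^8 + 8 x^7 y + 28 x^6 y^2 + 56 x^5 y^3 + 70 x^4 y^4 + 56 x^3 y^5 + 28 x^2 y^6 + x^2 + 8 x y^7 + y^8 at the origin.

A7

The Hessian of f at 0 is [[2, 0], [0, 0]] with rank 1, so corank 1. A Groebner basis of the Jacobian ideal J(f) in C{x,y} is {y^7, x}; counting standard monomials gives mu = 7. Corank 1: A-series; mu = 7 gives A_7.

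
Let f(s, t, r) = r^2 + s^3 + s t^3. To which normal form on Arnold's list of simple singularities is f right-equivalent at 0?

E_7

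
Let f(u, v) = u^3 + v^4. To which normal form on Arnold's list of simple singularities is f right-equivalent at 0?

The Hessian of f at 0 has rank 0. Corank 2; j^3 = u^3 is a perfect cube, so E-series; the 4-jet and mu = 6 give E_6.

E_{6}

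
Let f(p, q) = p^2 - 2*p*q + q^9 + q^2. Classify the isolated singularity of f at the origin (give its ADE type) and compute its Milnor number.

The Hessian of f at 0 is [[2, -2], [-2, 2]] with rank 1, so corank 1. A Groebner basis of the Jacobian ideal J(f) in C{p,q} is {q^8, p - q}; counting standard monomials gives mu = 8. Corank 1: A-series; mu = 8 gives A_8.

Type A_{8}, Milnor number mu = 8.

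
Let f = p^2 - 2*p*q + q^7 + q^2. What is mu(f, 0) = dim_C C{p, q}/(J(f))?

6

The Hessian of f at 0 has rank 1. Corank 1: A-series; mu = 6 gives A_6.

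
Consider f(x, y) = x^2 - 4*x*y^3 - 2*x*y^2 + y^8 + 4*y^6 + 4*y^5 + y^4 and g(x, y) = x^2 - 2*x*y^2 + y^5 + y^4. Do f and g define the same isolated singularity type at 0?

No.

The Hessian of f at 0 is [[2, 0], [0, 0]] with rank 1, so corank 1. A Groebner basis of the Jacobian ideal J(f) in C{x,y} is {x^3 - x^2/4 + x*y^2/2 - x*y/8 + x/16 - y^2/16, x^2*y - x^2 + 3*x*y^2/2 - x*y/4 + x/8 - y^2/8, -x/2 + y^3 + y^2/2}; counting standard monomials gives mu = 7. Corank 1: A-series; mu = 7 gives A_7. The Hessian of g at 0 is [[2, 0], [0, 0]] with rank 1, so corank 1. A Groebner basis of the Jacobian ideal J(g) in C{x,y} is {x^2, -x + y^2}; counting standard monomials gives mu = 4. Corank 1: A-series; mu = 4 gives A_4. f is A_7 but g is A_4, hence not right-equivalent.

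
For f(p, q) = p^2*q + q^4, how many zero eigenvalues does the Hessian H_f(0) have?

Hessian at 0 has rank 0.

2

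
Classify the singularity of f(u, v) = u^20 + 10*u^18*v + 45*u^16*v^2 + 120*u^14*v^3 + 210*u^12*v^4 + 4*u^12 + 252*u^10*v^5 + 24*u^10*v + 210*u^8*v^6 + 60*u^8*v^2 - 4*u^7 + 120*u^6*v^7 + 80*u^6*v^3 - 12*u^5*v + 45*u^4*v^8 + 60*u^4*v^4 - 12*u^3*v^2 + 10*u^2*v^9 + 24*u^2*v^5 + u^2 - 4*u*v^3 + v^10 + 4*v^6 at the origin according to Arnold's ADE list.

The Hessian of f at 0 has rank 1. Corank 1: A-series; mu = 9 gives A_9.

A_{9}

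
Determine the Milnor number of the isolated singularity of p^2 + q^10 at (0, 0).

The Hessian of f at 0 has rank 1. Corank 1: A-series; mu = 9 gives A_9.

9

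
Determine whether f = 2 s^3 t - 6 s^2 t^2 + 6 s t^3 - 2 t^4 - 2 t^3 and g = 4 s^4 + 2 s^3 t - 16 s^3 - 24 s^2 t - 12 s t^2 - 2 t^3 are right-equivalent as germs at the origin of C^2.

Yes.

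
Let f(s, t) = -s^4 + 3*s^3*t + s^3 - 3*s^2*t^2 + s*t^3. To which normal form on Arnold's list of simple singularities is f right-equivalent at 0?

The Hessian of f at 0 has rank 0. Corank 2; j^3 = s^3 is a perfect cube, so E-series; the 4-jet and mu = 7 give E_7.

E7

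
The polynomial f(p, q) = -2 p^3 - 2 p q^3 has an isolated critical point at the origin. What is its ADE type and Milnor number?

The Hessian of f at 0 is [[0, 0], [0, 0]] with rank 0, so corank 2. A Groebner basis of the Jacobian ideal J(f) in C{p,q} is {p^3, p*q^2, 3*p^2 + q^3}; counting standard monomials gives mu = 7. Corank 2; j^3 = -2*p^3 is a perfect cube, so E-series; the 4-jet and mu = 7 give E_7.

Type E_{7}, Milnor number mu = 7.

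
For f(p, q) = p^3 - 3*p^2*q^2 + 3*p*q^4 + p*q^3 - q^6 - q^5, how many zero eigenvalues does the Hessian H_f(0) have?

2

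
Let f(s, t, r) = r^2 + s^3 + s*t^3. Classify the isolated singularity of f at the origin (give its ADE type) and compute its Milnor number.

The Hessian of f at 0 is [[0, 0, 0], [0, 0, 0], [0, 0, 2]] with rank 1, so corank 2. A Groebner basis of the Jacobian ideal J(f) in C{s,t,r} is {s^3, s*t^2, 3*s^2 + t^3, r}; counting standard monomials gives mu = 7. Corank 2; j^3 = s^3 is a perfect cube, so E-series; the 4-jet and mu = 7 give E_7.

Type E_{7}, Milnor number mu = 7.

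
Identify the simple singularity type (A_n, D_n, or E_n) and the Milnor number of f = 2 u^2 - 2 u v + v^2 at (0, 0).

The Hessian of f at 0 is [[4, -2], [-2, 2]] with rank 2, so corank 0. A Groebner basis of the Jacobian ideal J(f) in C{u,v} is {u, v}; counting standard monomials gives mu = 1. Corank 0: nondegenerate Morse point, so A_1.

Type A_1, Milnor number mu = 1.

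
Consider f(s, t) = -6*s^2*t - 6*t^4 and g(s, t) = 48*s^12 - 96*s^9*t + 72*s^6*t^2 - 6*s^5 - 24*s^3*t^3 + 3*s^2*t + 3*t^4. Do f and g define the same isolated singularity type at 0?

Yes.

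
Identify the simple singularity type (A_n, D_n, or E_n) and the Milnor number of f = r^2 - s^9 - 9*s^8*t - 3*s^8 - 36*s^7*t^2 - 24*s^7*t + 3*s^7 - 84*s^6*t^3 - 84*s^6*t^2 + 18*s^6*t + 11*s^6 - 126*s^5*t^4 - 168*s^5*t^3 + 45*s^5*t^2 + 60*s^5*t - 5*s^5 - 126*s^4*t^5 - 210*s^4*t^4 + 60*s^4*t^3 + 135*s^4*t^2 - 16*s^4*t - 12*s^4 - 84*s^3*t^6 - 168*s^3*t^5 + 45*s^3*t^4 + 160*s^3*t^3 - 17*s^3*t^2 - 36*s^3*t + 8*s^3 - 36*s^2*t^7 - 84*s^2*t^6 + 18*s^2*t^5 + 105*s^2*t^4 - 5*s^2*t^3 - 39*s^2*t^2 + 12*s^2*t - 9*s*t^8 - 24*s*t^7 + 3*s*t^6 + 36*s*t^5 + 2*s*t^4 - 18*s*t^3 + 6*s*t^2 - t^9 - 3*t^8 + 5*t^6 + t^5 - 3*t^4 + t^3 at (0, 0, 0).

The Hessian of f at 0 is [[0, 0, 0], [0, 0, 0], [0, 0, 2]] with rank 1, so corank 2. A Groebner basis of the Jacobian ideal J(f) in C{s,t,r} is {-40*s^2/3 + s*t^3 + 10*s*t^2/3 - 40*s*t/3 + 5*t^3/3 - 10*t^2/3, 64*s^2/3 - 16*s*t^2/3 + 64*s*t/3 + t^4 - 8*t^3/3 + 16*t^2/3, s^3 + s^2 - s*t^2 + s*t - 3*t^3/8 + t^2/4, s^2*t - 2*s^2/3 + 7*s*t^2/6 - 2*s*t/3 + t^3/3 - t^2/6, r}; counting standard monomials gives mu = 8. Corank 2; j^3 = (2*s + t)^3 is a perfect cube, so E-series; the 5-jet and mu = 8 give E_8.

Type E_8, Milnor number mu = 8.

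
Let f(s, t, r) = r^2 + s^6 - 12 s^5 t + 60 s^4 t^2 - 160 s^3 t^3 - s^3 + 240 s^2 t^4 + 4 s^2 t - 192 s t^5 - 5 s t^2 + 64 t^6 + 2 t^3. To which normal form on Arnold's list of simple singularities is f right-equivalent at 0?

The Hessian of f at 0 has rank 1. Corank 2; j^3 = -(s - 2*t)*(s - t)^2 has shape L^2 M (L != M), so D-series; mu = 7 gives D_7.

D_{7}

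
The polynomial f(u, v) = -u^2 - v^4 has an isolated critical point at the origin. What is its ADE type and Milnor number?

The Hessian of f at 0 is [[-2, 0], [0, 0]] with rank 1, so corank 1. A Groebner basis of the Jacobian ideal J(f) in C{u,v} is {v^3, u}; counting standard monomials gives mu = 3. Corank 1: A-series; mu = 3 gives A_3.

Type A3, Milnor number mu = 3.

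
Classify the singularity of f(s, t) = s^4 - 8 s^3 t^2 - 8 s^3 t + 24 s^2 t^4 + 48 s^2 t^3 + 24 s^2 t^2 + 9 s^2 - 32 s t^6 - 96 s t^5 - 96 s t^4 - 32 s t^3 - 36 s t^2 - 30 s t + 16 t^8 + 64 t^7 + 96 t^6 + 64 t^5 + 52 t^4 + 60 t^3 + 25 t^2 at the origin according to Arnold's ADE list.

The Hessian of f at 0 has rank 1. Corank 1: A-series; mu = 3 gives A_3.

A_3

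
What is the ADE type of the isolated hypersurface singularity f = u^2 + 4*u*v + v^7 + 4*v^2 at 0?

A_6

The Hessian of f at 0 is [[2, 4], [4, 8]] with rank 1, so corank 1. A Groebner basis of the Jacobian ideal J(f) in C{u,v} is {v^6, u + 2*v}; counting standard monomials gives mu = 6. Corank 1: A-series; mu = 6 gives A_6.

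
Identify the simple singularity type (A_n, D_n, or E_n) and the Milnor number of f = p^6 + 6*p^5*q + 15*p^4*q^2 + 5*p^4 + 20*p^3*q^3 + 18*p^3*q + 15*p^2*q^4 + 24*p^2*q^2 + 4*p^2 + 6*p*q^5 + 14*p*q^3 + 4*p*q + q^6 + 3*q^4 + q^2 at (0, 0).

The Hessian of f at 0 has rank 1. Corank 1: A-series; mu = 3 gives A_3.

Type A_{3}, Milnor number mu = 3.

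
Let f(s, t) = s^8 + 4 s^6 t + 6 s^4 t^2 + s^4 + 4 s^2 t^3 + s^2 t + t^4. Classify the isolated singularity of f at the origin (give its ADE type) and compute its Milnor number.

The Hessian of f at 0 has rank 0. Corank 2; j^3 = s^2*t has shape L^2 M (L != M), so D-series; mu = 5 gives D_5.

Type D_5, Milnor number mu = 5.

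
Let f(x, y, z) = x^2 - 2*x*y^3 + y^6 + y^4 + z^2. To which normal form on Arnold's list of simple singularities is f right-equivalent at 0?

A3

The Hessian of f at 0 has rank 2. Corank 1: A-series; mu = 3 gives A_3.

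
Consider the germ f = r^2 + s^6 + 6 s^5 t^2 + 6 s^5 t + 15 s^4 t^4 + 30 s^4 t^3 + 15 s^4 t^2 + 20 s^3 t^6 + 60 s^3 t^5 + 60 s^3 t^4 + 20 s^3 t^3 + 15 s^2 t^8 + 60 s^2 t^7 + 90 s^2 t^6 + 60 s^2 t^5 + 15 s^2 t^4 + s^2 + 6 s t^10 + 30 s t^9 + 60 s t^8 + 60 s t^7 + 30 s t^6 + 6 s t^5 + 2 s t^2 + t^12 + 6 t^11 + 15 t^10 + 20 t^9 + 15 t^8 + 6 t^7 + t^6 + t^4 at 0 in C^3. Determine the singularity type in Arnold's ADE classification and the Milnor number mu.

Type A_5, Milnor number mu = 5.

The Hessian of f at 0 is [[2, 0, 0], [0, 0, 0], [0, 0, 2]] with rank 2, so corank 1. A Groebner basis of the Jacobian ideal J(f) in C{s,t,r} is {s^3, s^2*t, s + t^2, r}; counting standard monomials gives mu = 5. Corank 1: A-series; mu = 5 gives A_5.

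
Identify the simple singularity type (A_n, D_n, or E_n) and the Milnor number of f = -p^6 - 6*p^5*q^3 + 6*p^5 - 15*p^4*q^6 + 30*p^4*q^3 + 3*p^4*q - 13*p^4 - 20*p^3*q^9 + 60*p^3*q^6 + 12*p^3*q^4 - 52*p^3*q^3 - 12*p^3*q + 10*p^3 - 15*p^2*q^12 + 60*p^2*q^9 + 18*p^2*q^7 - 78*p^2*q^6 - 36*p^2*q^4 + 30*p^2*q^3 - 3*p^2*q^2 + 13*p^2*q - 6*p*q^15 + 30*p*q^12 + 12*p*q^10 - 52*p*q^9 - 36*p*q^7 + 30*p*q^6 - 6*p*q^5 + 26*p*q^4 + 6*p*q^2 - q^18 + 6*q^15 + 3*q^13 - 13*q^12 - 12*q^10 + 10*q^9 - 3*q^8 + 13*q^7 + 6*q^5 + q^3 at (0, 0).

Type D_{4}, Milnor number mu = 4.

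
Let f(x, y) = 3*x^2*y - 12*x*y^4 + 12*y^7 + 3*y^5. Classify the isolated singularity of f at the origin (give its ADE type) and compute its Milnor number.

Type D6, Milnor number mu = 6.

The Hessian of f at 0 is [[0, 0], [0, 0]] with rank 0, so corank 2. A Groebner basis of the Jacobian ideal J(f) in C{x,y} is {-x*y/2 + y^4, x*y^2, x^2 + 5*x*y/2}; counting standard monomials gives mu = 6. Corank 2; j^3 = 3*x^2*y has shape L^2 M (L != M), so D-series; mu = 6 gives D_6.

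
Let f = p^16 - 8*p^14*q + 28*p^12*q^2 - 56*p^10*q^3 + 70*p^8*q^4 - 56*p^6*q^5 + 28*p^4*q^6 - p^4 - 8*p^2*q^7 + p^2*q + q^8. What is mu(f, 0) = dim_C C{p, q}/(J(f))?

9

The Hessian of f at 0 has rank 0. Corank 2; j^3 = p^2*q has shape L^2 M (L != M), so D-series; mu = 9 gives D_9.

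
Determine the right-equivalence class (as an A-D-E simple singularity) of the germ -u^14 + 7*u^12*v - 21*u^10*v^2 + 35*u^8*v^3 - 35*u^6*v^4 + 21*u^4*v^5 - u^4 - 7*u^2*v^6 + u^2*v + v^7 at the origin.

D_8

The Hessian of f at 0 has rank 0. Corank 2; j^3 = u^2*v has shape L^2 M (L != M), so D-series; mu = 8 gives D_8.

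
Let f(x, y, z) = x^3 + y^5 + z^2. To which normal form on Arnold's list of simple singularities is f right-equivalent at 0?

E8

The Hessian of f at 0 has rank 1. Corank 2; j^3 = x^3 is a perfect cube, so E-series; the 5-jet and mu = 8 give E_8.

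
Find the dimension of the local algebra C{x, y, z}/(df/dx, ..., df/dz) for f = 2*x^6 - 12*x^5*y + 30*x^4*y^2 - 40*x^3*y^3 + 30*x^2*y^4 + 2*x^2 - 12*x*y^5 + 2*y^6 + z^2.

The Hessian of f at 0 has rank 2. Corank 1: A-series; mu = 5 gives A_5.

5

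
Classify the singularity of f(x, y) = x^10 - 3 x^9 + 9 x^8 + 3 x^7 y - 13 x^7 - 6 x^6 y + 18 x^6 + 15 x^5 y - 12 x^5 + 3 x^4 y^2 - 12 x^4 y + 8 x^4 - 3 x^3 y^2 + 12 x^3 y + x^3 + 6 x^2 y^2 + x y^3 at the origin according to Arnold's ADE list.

E_{7}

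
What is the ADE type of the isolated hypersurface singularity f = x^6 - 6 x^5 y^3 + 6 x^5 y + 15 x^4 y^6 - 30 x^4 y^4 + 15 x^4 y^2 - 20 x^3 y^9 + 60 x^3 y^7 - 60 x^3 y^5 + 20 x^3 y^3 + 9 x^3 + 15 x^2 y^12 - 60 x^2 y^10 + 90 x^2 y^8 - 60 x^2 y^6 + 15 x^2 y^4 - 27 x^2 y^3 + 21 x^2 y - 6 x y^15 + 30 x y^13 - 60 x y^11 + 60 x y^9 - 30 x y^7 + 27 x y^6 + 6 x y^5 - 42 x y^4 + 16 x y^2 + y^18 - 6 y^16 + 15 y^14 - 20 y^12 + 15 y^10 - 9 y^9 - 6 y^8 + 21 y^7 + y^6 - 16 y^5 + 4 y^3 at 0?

D7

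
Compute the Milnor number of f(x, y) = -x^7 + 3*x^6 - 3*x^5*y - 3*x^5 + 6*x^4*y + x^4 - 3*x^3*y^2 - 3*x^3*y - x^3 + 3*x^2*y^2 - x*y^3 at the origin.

7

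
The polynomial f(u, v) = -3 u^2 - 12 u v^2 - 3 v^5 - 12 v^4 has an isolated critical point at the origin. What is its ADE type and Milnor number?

The Hessian of f at 0 has rank 1. Corank 1: A-series; mu = 4 gives A_4.

Type A4, Milnor number mu = 4.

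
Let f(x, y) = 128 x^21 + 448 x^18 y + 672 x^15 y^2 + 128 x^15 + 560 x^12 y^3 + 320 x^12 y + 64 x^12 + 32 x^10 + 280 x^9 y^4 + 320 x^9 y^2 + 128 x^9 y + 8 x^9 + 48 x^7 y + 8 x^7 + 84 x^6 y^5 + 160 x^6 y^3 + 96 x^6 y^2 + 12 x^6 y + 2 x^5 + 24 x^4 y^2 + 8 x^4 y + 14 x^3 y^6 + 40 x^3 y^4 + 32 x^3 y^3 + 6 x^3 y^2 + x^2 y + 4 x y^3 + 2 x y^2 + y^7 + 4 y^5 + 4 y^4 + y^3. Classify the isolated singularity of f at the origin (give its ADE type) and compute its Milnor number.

The Hessian of f at 0 has rank 0. Corank 2; j^3 = y*(x + y)^2 has shape L^2 M (L != M), so D-series; mu = 8 gives D_8.

Type D_{8}, Milnor number mu = 8.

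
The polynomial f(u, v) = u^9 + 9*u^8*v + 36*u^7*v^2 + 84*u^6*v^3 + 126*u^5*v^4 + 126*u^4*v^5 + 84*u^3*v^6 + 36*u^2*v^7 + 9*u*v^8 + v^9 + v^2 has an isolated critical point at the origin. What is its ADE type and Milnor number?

Type A_{8}, Milnor number mu = 8.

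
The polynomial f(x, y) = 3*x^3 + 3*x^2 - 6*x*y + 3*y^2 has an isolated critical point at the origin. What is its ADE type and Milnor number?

Type A2, Milnor number mu = 2.

The Hessian of f at 0 is [[6, -6], [-6, 6]] with rank 1, so corank 1. A Groebner basis of the Jacobian ideal J(f) in C{x,y} is {y^2, x - y}; counting standard monomials gives mu = 2. Corank 1: A-series; mu = 2 gives A_2.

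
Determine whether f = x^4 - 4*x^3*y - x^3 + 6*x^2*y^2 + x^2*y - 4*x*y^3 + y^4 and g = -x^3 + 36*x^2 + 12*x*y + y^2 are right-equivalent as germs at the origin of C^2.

The Hessian of f at 0 has rank 0. Corank 2; j^3 = -x^2*(x - y) has shape L^2 M (L != M), so D-series; mu = 5 gives D_5. The Hessian of g at 0 has rank 1. Corank 1: A-series; mu = 2 gives A_2. f is D_5 but g is A_2, hence not right-equivalent.

No.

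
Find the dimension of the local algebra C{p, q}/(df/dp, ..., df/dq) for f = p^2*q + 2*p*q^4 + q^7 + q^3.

4

The Hessian of f at 0 has rank 0. Corank 2; j^3 = q*(p^2 + q^2) splits into three distinct lines over C (the quadratic factor has nonzero discriminant), so D_4.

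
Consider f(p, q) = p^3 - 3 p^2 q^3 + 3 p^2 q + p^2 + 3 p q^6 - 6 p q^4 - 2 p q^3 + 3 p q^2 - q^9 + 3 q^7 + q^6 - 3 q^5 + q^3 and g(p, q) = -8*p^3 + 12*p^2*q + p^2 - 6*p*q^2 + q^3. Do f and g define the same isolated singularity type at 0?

Yes.

The Hessian of f at 0 is [[2, 0], [0, 0]] with rank 1, so corank 1. A Groebner basis of the Jacobian ideal J(f) in C{p,q} is {q^2, p}; counting standard monomials gives mu = 2. Corank 1: A-series; mu = 2 gives A_2. The Hessian of g at 0 is [[2, 0], [0, 0]] with rank 1, so corank 1. A Groebner basis of the Jacobian ideal J(g) in C{p,q} is {q^2, p}; counting standard monomials gives mu = 2. Corank 1: A-series; mu = 2 gives A_2. Both have type A_2, hence right-equivalent.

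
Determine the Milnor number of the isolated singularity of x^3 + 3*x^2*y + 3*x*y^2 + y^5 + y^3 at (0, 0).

8

The Hessian of f at 0 is [[0, 0], [0, 0]] with rank 0, so corank 2. A Groebner basis of the Jacobian ideal J(f) in C{x,y} is {y^4, x^2 + 2*x*y + y^2}; counting standard monomials gives mu = 8. Corank 2; j^3 = (x + y)^3 is a perfect cube, so E-series; the 5-jet and mu = 8 give E_8.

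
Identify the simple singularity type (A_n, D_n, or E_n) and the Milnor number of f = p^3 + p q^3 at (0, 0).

Type E7, Milnor number mu = 7.

The Hessian of f at 0 is [[0, 0], [0, 0]] with rank 0, so corank 2. A Groebner basis of the Jacobian ideal J(f) in C{p,q} is {p^3, p*q^2, 3*p^2 + q^3}; counting standard monomials gives mu = 7. Corank 2; j^3 = p^3 is a perfect cube, so E-series; the 4-jet and mu = 7 give E_7.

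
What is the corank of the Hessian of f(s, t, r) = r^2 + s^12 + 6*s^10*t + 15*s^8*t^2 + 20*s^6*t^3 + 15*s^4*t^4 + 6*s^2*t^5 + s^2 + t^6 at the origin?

1

Hessian at 0 has rank 2.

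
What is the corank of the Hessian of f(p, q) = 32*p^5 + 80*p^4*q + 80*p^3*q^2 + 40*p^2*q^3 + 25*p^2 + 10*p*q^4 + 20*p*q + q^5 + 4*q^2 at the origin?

Hessian at 0 has rank 1.

1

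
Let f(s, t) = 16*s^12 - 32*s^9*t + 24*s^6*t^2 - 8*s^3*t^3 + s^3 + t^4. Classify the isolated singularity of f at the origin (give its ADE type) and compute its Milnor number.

The Hessian of f at 0 has rank 0. Corank 2; j^3 = s^3 is a perfect cube, so E-series; the 4-jet and mu = 6 give E_6.

Type E6, Milnor number mu = 6.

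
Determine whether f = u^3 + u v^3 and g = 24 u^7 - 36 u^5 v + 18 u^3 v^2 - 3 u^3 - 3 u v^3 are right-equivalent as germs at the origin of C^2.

The Hessian of f at 0 is [[0, 0], [0, 0]] with rank 0, so corank 2. A Groebner basis of the Jacobian ideal J(f) in C{u,v} is {u^3, u*v^2, 3*u^2 + v^3}; counting standard monomials gives mu = 7. Corank 2; j^3 = u^3 is a perfect cube, so E-series; the 4-jet and mu = 7 give E_7. The Hessian of g at 0 is [[0, 0], [0, 0]] with rank 0, so corank 2. A Groebner basis of the Jacobian ideal J(g) in C{u,v} is {u^3, u*v^2, 3*u^2 + v^3}; counting standard monomials gives mu = 7. Corank 2; j^3 = -3*u^3 is a perfect cube, so E-series; the 4-jet and mu = 7 give E_7. Both have type E_7, hence right-equivalent.

Yes.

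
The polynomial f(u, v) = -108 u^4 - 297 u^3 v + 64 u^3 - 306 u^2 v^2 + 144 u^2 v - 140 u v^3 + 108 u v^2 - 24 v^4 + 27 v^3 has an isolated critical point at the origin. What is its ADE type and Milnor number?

Type E_7, Milnor number mu = 7.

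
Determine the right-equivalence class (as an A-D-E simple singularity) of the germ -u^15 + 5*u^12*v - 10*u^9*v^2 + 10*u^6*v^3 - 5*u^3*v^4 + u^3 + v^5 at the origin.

The Hessian of f at 0 is [[0, 0], [0, 0]] with rank 0, so corank 2. A Groebner basis of the Jacobian ideal J(f) in C{u,v} is {v^4, u^2}; counting standard monomials gives mu = 8. Corank 2; j^3 = u^3 is a perfect cube, so E-series; the 5-jet and mu = 8 give E_8.

E_8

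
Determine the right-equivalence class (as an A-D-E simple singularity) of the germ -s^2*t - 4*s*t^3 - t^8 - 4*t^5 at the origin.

D9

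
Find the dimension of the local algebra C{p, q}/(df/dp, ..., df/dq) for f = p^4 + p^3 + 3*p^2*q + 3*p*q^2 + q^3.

6

The Hessian of f at 0 is [[0, 0], [0, 0]] with rank 0, so corank 2. A Groebner basis of the Jacobian ideal J(f) in C{p,q} is {q^4, p*q^2 + 2*q^3/3, p^2 + 2*p*q + q^2}; counting standard monomials gives mu = 6. Corank 2; j^3 = (p + q)^3 is a perfect cube, so E-series; the 4-jet and mu = 6 give E_6.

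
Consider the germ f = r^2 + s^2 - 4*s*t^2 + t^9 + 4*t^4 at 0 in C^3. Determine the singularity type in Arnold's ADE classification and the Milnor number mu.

Type A_{8}, Milnor number mu = 8.

The Hessian of f at 0 has rank 2. Corank 1: A-series; mu = 8 gives A_8.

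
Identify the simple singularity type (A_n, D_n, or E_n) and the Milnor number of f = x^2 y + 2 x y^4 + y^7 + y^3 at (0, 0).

Type D_{4}, Milnor number mu = 4.

The Hessian of f at 0 has rank 0. Corank 2; j^3 = y*(x^2 + y^2) splits into three distinct lines over C (the quadratic factor has nonzero discriminant), so D_4.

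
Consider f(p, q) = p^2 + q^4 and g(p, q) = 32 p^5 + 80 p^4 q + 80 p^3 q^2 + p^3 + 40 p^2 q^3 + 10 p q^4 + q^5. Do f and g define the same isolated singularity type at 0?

No.

The Hessian of f at 0 is [[2, 0], [0, 0]] with rank 1, so corank 1. A Groebner basis of the Jacobian ideal J(f) in C{p,q} is {q^3, p}; counting standard monomials gives mu = 3. Corank 1: A-series; mu = 3 gives A_3. The Hessian of g at 0 is [[0, 0], [0, 0]] with rank 0, so corank 2. A Groebner basis of the Jacobian ideal J(g) in C{p,q} is {q^5, p*q^3 + q^4/8, p^2}; counting standard monomials gives mu = 8. Corank 2; j^3 = p^3 is a perfect cube, so E-series; the 5-jet and mu = 8 give E_8. f is A_3 but g is E_8, hence not right-equivalent.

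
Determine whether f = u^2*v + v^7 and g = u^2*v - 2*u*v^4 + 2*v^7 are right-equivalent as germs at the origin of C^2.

The Hessian of f at 0 is [[0, 0], [0, 0]] with rank 0, so corank 2. A Groebner basis of the Jacobian ideal J(f) in C{u,v} is {u^2/7 + v^6, u^3, u*v}; counting standard monomials gives mu = 8. Corank 2; j^3 = u^2*v has shape L^2 M (L != M), so D-series; mu = 8 gives D_8. The Hessian of g at 0 is [[0, 0], [0, 0]] with rank 0, so corank 2. A Groebner basis of the Jacobian ideal J(g) in C{u,v} is {u^2/6 + u*v^3, -u*v + v^4, u^3, u^2*v}; counting standard monomials gives mu = 8. Corank 2; j^3 = u^2*v has shape L^2 M (L != M), so D-series; mu = 8 gives D_8. Both have type D_8, hence right-equivalent.

Yes.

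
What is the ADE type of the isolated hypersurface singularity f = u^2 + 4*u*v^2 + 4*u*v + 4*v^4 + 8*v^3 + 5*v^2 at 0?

A1

The Hessian of f at 0 has rank 2. Corank 0: nondegenerate Morse point, so A_1.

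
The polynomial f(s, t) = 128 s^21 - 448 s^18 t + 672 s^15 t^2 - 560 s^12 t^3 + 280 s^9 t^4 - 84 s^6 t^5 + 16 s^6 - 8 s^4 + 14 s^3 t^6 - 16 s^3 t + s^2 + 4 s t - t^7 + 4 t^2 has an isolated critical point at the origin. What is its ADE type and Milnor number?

The Hessian of f at 0 has rank 1. Corank 1: A-series; mu = 6 gives A_6.

Type A_6, Milnor number mu = 6.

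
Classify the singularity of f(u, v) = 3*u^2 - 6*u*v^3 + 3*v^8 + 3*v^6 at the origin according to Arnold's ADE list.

The Hessian of f at 0 is [[6, 0], [0, 0]] with rank 1, so corank 1. A Groebner basis of the Jacobian ideal J(f) in C{u,v} is {u^3, u^2*v, -u + v^3}; counting standard monomials gives mu = 7. Corank 1: A-series; mu = 7 gives A_7.

A_7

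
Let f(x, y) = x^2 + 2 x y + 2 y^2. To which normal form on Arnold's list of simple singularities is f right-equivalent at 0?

The Hessian of f at 0 has rank 2. Corank 0: nondegenerate Morse point, so A_1.

A_1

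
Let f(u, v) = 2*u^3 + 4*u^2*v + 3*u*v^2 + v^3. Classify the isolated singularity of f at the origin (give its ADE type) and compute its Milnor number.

The Hessian of f at 0 is [[0, 0], [0, 0]] with rank 0, so corank 2. A Groebner basis of the Jacobian ideal J(f) in C{u,v} is {v^3, u^2 - 3*v^2/2, u*v + 3*v^2/2}; counting standard monomials gives mu = 4. Corank 2; j^3 = (u + v)*(2*u^2 + 2*u*v + v^2) splits into three distinct lines over C (the quadratic factor has nonzero discriminant), so D_4.

Type D4, Milnor number mu = 4.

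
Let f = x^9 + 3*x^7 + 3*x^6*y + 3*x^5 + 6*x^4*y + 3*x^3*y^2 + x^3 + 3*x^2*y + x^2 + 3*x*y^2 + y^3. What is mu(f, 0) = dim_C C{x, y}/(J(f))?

The Hessian of f at 0 has rank 1. Corank 1: A-series; mu = 2 gives A_2.

2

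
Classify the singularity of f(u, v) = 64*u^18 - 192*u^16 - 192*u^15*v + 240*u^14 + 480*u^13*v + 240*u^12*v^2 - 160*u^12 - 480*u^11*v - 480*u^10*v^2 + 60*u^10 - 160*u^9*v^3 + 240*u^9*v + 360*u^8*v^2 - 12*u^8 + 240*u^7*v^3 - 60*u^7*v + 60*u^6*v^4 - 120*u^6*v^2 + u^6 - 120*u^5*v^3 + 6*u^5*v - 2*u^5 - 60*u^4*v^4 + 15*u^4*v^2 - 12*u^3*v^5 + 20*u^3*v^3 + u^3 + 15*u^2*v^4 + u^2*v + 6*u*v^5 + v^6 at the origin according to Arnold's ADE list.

D_{7}

The Hessian of f at 0 is [[0, 0], [0, 0]] with rank 0, so corank 2. A Groebner basis of the Jacobian ideal J(f) in C{u,v} is {-u*v/6 + v^5, u*v^2, u^2 + u*v}; counting standard monomials gives mu = 7. Corank 2; j^3 = u^2*(u + v) has shape L^2 M (L != M), so D-series; mu = 7 gives D_7.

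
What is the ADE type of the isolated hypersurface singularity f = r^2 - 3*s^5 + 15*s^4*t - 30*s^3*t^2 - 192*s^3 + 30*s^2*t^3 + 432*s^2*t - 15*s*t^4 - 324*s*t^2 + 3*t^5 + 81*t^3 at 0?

E_{8}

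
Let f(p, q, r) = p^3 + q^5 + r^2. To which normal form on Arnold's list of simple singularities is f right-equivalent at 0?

E_{8}

The Hessian of f at 0 has rank 1. Corank 2; j^3 = p^3 is a perfect cube, so E-series; the 5-jet and mu = 8 give E_8.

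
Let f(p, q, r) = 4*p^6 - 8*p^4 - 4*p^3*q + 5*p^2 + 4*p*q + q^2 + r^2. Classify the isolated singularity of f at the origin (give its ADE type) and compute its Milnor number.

The Hessian of f at 0 has rank 3. Corank 0: nondegenerate Morse point, so A_1.

Type A_{1}, Milnor number mu = 1.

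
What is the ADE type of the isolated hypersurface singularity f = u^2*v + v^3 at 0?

D4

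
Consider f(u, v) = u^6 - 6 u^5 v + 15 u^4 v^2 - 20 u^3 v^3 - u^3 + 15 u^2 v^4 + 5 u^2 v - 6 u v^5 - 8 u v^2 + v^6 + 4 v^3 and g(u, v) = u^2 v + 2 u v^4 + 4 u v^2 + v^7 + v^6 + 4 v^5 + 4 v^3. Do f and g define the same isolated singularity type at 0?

Yes.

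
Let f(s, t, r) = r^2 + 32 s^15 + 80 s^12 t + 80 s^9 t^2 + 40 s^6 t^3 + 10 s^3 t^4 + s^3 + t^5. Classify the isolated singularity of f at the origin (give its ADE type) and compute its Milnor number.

The Hessian of f at 0 is [[0, 0, 0], [0, 0, 0], [0, 0, 2]] with rank 1, so corank 2. A Groebner basis of the Jacobian ideal J(f) in C{s,t,r} is {t^4, s^2, r}; counting standard monomials gives mu = 8. Corank 2; j^3 = s^3 is a perfect cube, so E-series; the 5-jet and mu = 8 give E_8.

Type E_{8}, Milnor number mu = 8.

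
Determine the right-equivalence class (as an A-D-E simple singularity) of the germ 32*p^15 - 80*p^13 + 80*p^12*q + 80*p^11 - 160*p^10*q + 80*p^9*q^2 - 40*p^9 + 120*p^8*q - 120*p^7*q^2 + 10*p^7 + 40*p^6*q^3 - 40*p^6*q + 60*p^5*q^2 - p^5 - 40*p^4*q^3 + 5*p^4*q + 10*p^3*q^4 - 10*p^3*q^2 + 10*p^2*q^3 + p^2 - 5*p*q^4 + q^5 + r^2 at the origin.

A_4

The Hessian of f at 0 has rank 2. Corank 1: A-series; mu = 4 gives A_4.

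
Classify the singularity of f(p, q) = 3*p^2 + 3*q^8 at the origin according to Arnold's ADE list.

A7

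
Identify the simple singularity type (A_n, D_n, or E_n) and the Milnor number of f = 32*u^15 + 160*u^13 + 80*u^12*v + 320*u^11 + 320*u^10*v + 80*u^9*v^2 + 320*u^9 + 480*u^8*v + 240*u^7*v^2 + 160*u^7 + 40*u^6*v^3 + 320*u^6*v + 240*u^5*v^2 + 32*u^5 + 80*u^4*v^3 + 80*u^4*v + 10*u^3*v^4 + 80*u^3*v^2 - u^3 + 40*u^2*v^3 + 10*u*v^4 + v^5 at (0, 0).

Type E8, Milnor number mu = 8.

The Hessian of f at 0 has rank 0. Corank 2; j^3 = -u^3 is a perfect cube, so E-series; the 5-jet and mu = 8 give E_8.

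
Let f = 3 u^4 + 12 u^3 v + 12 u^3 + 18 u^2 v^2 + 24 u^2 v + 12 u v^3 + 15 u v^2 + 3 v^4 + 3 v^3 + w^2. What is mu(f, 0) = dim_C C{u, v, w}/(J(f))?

5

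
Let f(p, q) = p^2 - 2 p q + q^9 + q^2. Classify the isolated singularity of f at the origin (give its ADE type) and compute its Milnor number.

Type A_8, Milnor number mu = 8.

The Hessian of f at 0 has rank 1. Corank 1: A-series; mu = 8 gives A_8.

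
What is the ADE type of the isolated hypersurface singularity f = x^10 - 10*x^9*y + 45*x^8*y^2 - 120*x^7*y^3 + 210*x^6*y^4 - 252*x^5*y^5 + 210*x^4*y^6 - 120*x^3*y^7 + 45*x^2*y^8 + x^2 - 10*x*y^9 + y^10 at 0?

A_9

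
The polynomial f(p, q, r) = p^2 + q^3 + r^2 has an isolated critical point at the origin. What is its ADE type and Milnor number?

The Hessian of f at 0 has rank 2. Corank 1: A-series; mu = 2 gives A_2.

Type A2, Milnor number mu = 2.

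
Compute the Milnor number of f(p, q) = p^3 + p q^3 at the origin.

7

The Hessian of f at 0 has rank 0. Corank 2; j^3 = p^3 is a perfect cube, so E-series; the 4-jet and mu = 7 give E_7.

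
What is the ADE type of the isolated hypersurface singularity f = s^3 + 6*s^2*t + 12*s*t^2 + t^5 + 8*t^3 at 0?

E_{8}

The Hessian of f at 0 has rank 0. Corank 2; j^3 = (s + 2*t)^3 is a perfect cube, so E-series; the 5-jet and mu = 8 give E_8.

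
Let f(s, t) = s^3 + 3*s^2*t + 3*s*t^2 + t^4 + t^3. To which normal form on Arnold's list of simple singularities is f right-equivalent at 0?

E_{6}

The Hessian of f at 0 has rank 0. Corank 2; j^3 = (s + t)^3 is a perfect cube, so E-series; the 4-jet and mu = 6 give E_6.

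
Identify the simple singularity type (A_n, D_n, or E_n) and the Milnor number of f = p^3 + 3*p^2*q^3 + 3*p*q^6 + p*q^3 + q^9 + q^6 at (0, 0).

The Hessian of f at 0 is [[0, 0], [0, 0]] with rank 0, so corank 2. A Groebner basis of the Jacobian ideal J(f) in C{p,q} is {p^3, p*q^2, 3*p^2 + q^3}; counting standard monomials gives mu = 7. Corank 2; j^3 = p^3 is a perfect cube, so E-series; the 4-jet and mu = 7 give E_7.

Type E7, Milnor number mu = 7.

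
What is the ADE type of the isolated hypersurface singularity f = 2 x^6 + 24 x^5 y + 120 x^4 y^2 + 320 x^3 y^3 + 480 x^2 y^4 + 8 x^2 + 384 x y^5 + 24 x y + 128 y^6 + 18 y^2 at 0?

A_{5}

The Hessian of f at 0 has rank 1. Corank 1: A-series; mu = 5 gives A_5.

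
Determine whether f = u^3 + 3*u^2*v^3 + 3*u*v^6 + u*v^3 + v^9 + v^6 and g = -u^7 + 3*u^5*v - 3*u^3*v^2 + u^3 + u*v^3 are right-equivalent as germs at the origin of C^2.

Yes.

The Hessian of f at 0 is [[0, 0], [0, 0]] with rank 0, so corank 2. A Groebner basis of the Jacobian ideal J(f) in C{u,v} is {u^3, u*v^2, 3*u^2 + v^3}; counting standard monomials gives mu = 7. Corank 2; j^3 = u^3 is a perfect cube, so E-series; the 4-jet and mu = 7 give E_7. The Hessian of g at 0 is [[0, 0], [0, 0]] with rank 0, so corank 2. A Groebner basis of the Jacobian ideal J(g) in C{u,v} is {u^3, u*v^2, 3*u^2 + v^3}; counting standard monomials gives mu = 7. Corank 2; j^3 = u^3 is a perfect cube, so E-series; the 4-jet and mu = 7 give E_7. Both have type E_7, hence right-equivalent.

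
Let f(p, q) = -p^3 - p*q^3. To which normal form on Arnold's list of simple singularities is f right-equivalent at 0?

The Hessian of f at 0 has rank 0. Corank 2; j^3 = -p^3 is a perfect cube, so E-series; the 4-jet and mu = 7 give E_7.

E7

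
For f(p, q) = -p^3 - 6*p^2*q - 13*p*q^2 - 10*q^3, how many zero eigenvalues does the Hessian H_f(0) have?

Hessian at 0 has rank 0.

2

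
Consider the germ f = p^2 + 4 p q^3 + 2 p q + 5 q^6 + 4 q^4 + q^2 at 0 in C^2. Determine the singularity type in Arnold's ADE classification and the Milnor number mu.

The Hessian of f at 0 is [[2, 2], [2, 2]] with rank 1, so corank 1. A Groebner basis of the Jacobian ideal J(f) in C{p,q} is {p*q^2 - p/2 - q/2, p/2 + q^3 + q/2, p^2 + 2*p*q + q^2}; counting standard monomials gives mu = 5. Corank 1: A-series; mu = 5 gives A_5.

Type A_{5}, Milnor number mu = 5.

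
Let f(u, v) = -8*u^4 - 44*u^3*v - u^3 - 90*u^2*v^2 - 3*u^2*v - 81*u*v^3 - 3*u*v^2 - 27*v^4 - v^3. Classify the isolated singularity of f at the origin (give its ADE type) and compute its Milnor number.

Type E_{7}, Milnor number mu = 7.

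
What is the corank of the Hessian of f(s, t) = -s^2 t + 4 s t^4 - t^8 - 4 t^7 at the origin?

The Hessian at 0 is [[0, 0], [0, 0]] of rank 0; hence corank 2.

2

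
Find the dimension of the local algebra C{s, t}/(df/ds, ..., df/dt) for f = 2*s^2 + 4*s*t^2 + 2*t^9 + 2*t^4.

8

The Hessian of f at 0 has rank 1. Corank 1: A-series; mu = 8 gives A_8.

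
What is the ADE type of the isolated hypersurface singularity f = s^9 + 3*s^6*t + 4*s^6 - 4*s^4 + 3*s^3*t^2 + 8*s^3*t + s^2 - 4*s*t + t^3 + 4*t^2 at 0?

A2

The Hessian of f at 0 is [[2, -4], [-4, 8]] with rank 1, so corank 1. A Groebner basis of the Jacobian ideal J(f) in C{s,t} is {t^2, s - 2*t}; counting standard monomials gives mu = 2. Corank 1: A-series; mu = 2 gives A_2.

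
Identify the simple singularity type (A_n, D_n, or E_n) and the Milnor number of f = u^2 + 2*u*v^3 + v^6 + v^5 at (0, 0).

The Hessian of f at 0 has rank 1. Corank 1: A-series; mu = 4 gives A_4.

Type A_{4}, Milnor number mu = 4.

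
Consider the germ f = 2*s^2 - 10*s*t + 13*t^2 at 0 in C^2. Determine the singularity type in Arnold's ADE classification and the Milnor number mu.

Type A1, Milnor number mu = 1.

The Hessian of f at 0 is [[4, -10], [-10, 26]] with rank 2, so corank 0. A Groebner basis of the Jacobian ideal J(f) in C{s,t} is {s, t}; counting standard monomials gives mu = 1. Corank 0: nondegenerate Morse point, so A_1.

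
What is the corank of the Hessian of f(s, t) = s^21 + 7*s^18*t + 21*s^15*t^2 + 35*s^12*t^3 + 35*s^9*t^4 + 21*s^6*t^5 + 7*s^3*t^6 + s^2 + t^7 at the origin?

1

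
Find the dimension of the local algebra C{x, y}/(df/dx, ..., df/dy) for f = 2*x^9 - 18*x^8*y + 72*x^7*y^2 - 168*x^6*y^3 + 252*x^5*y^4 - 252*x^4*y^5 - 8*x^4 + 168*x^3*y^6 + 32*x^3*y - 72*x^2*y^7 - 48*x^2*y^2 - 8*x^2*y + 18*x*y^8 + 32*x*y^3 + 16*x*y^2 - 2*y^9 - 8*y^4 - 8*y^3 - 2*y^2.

8

The Hessian of f at 0 is [[0, 0], [0, -4]] with rank 1, so corank 1. A Groebner basis of the Jacobian ideal J(f) in C{x,y} is {y^4, x^2 - 2*x*y + y^2 + y/2}; counting standard monomials gives mu = 8. Corank 1: A-series; mu = 8 gives A_8.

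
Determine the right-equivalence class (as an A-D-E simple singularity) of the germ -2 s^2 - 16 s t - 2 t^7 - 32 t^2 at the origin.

The Hessian of f at 0 has rank 1. Corank 1: A-series; mu = 6 gives A_6.

A6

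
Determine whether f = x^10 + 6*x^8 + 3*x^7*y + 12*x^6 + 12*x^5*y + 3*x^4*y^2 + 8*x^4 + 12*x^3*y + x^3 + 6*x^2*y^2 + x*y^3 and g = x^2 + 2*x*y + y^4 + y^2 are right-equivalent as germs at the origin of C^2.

No.

The Hessian of f at 0 has rank 0. Corank 2; j^3 = x^3 is a perfect cube, so E-series; the 4-jet and mu = 7 give E_7. The Hessian of g at 0 has rank 1. Corank 1: A-series; mu = 3 gives A_3. f is E_7 but g is A_3, hence not right-equivalent.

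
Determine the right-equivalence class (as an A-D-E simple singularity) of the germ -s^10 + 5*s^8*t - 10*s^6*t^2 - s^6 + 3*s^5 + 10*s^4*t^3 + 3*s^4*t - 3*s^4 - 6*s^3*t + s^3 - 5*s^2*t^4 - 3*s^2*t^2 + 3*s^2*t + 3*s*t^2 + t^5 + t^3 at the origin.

E_8

The Hessian of f at 0 has rank 0. Corank 2; j^3 = (s + t)^3 is a perfect cube, so E-series; the 5-jet and mu = 8 give E_8.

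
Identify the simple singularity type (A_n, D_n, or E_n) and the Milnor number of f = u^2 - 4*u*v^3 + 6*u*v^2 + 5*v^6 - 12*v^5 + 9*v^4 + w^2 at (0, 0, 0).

Type A_{5}, Milnor number mu = 5.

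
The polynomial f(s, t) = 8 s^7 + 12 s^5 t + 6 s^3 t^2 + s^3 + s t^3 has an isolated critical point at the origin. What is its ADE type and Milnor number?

Type E_7, Milnor number mu = 7.

The Hessian of f at 0 has rank 0. Corank 2; j^3 = s^3 is a perfect cube, so E-series; the 4-jet and mu = 7 give E_7.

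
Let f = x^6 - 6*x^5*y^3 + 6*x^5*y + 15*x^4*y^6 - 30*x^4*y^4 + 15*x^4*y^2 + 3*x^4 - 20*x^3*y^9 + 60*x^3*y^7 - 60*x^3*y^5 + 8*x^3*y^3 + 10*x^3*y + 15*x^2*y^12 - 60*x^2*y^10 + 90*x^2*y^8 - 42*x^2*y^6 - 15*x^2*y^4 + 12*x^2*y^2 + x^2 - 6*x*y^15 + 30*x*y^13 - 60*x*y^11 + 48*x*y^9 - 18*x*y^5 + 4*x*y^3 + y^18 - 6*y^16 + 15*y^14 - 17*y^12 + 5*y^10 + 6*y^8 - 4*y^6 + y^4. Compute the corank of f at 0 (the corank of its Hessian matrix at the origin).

Hessian at 0 has rank 1.

1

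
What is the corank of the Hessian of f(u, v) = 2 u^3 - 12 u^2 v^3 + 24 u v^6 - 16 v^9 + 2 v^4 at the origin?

Hessian at 0 has rank 0.

2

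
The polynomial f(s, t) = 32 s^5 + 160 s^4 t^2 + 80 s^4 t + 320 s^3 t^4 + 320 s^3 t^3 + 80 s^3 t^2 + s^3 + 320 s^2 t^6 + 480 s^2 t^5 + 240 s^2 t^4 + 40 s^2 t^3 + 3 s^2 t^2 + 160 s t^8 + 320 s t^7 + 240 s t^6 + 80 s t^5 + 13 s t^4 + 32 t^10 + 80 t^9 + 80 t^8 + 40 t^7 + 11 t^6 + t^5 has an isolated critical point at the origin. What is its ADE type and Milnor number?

Type E_8, Milnor number mu = 8.

The Hessian of f at 0 is [[0, 0], [0, 0]] with rank 0, so corank 2. A Groebner basis of the Jacobian ideal J(f) in C{s,t} is {-s^2/8 + s*t^3 - s*t^2/4, s^2 + 2*s*t^2 + t^4, s^3, s^2*t + s^2/4 + s*t^2/2}; counting standard monomials gives mu = 8. Corank 2; j^3 = s^3 is a perfect cube, so E-series; the 5-jet and mu = 8 give E_8.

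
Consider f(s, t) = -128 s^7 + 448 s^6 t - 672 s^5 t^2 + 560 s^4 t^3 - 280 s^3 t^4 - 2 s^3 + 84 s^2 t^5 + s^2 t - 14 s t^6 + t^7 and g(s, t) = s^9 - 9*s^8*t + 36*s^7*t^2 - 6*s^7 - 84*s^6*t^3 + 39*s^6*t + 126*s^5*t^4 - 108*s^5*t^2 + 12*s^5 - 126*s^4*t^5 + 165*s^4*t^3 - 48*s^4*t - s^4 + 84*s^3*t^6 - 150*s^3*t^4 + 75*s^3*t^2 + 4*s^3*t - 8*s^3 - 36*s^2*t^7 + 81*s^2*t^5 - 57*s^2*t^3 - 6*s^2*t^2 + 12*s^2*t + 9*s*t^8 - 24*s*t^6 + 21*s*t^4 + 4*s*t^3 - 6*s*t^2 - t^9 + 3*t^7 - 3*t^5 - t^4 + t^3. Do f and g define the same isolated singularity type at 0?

No.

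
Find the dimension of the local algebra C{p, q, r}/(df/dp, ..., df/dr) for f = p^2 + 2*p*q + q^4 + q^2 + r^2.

The Hessian of f at 0 has rank 2. Corank 1: A-series; mu = 3 gives A_3.

3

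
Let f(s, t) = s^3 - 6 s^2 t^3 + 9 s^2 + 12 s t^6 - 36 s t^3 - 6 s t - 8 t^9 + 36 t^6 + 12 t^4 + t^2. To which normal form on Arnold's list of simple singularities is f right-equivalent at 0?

A_{2}

The Hessian of f at 0 has rank 1. Corank 1: A-series; mu = 2 gives A_2.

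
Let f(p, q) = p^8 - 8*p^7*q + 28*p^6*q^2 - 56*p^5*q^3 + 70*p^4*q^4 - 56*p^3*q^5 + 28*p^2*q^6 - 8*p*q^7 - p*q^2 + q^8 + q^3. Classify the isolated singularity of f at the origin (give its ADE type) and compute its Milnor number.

Type D9, Milnor number mu = 9.

The Hessian of f at 0 is [[0, 0], [0, 0]] with rank 0, so corank 2. A Groebner basis of the Jacobian ideal J(f) in C{p,q} is {p^7 - q^2/8, q^3, p*q - q^2}; counting standard monomials gives mu = 9. Corank 2; j^3 = -q^2*(p - q) has shape L^2 M (L != M), so D-series; mu = 9 gives D_9.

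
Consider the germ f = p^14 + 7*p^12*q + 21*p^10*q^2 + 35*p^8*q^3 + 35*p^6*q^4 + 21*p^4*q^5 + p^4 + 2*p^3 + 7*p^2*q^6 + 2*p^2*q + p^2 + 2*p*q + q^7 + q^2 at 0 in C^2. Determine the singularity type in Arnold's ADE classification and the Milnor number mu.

The Hessian of f at 0 has rank 1. Corank 1: A-series; mu = 6 gives A_6.

Type A6, Milnor number mu = 6.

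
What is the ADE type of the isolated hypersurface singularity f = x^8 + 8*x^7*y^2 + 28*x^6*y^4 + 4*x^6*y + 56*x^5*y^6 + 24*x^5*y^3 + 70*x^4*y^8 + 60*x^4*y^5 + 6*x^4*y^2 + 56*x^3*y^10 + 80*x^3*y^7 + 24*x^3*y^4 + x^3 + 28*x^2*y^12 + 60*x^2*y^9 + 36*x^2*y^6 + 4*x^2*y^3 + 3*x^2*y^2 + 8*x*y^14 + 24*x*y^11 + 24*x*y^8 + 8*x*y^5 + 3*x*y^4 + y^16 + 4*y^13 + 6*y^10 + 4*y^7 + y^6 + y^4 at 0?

E_6

The Hessian of f at 0 is [[0, 0], [0, 0]] with rank 0, so corank 2. A Groebner basis of the Jacobian ideal J(f) in C{x,y} is {x^3, x^2*y, x^2/2 + x*y^2, y^3}; counting standard monomials gives mu = 6. Corank 2; j^3 = x^3 is a perfect cube, so E-series; the 4-jet and mu = 6 give E_6.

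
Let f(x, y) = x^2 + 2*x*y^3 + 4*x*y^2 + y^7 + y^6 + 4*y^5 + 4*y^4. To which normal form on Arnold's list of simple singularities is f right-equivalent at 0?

A_{6}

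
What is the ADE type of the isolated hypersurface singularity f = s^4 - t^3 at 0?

The Hessian of f at 0 is [[0, 0], [0, 0]] with rank 0, so corank 2. A Groebner basis of the Jacobian ideal J(f) in C{s,t} is {s^3, t^2}; counting standard monomials gives mu = 6. Corank 2; j^3 = -t^3 is a perfect cube, so E-series; the 4-jet and mu = 6 give E_6.

E6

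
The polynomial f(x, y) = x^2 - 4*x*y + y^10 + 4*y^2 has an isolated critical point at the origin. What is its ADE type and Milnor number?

The Hessian of f at 0 has rank 1. Corank 1: A-series; mu = 9 gives A_9.

Type A_{9}, Milnor number mu = 9.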